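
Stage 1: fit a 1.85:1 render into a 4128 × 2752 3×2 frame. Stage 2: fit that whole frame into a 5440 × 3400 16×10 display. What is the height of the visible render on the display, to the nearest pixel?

2757 px

Inside the 4128×2752 canvas the render is width-limited at 4128.00 × 2231.35.
3×2 in 5440×3400: fills the height, so the intermediate becomes 5100.00 × 3400.00 — a scale of ×1.2355.
The render scales with it: height 2231.35 × 1.2355 ≈ 2756.76.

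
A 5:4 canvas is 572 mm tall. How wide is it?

572 × 5/4 = 715.

715 mm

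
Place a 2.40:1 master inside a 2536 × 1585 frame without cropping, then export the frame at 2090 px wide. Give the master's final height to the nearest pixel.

In the 2536×1585 frame the master fills the width: height = 2536 / 2.400 ≈ 1056.67 px.
Resizing to 2090 px wide multiplies everything by 0.8241: 1056.67 → 870.83 px.

871 px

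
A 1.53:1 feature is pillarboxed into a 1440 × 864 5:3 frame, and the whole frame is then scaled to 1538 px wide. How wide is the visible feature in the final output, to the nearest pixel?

In the 1440×864 frame the feature fills the height: width = 864 × 1.530 ≈ 1321.92 px.
Scaling 1440 → 1538 is ×1.0681, so the width becomes 1321.92 × 1.0681 ≈ 1411.88 px.

1412 px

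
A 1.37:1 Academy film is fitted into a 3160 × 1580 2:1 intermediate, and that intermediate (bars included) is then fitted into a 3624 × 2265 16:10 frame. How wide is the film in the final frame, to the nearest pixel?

First fit — 1.37:1 Academy into 3160×1580 spans the height: 2164.60 × 1580.00.
The 2:1 canvas is width-limited in 3624×2265, giving 3624.00 × 1812.00; scale factor 1.1468.
The film scales with it: width 2164.60 × 1.1468 ≈ 2482.44.

2482 px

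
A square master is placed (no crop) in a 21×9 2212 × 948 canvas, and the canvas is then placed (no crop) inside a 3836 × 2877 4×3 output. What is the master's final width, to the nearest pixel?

1644 px

Inside the 2212×948 canvas the master is height-limited at 948.00 × 948.00.
Second fit — the 21×9 canvas into 3836×2877 spans the width: 3836.00 × 1644.00 (×1.7342 from 2212×948).
The master scales with it: width 948.00 × 1.7342 ≈ 1644.00.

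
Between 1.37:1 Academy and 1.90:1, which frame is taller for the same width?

1.37:1 Academy

1.37 and 1.9; 1.9 > 1.37. The smaller width-to-height ratio is the taller frame.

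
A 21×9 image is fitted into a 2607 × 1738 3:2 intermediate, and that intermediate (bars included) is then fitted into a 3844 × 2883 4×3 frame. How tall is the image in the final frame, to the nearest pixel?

Inside the 2607×1738 canvas the image is width-limited at 2607.00 × 1117.29.
The 3:2 canvas is width-limited in 3844×2883, giving 3844.00 × 2562.67; scale factor 1.4745.
So the image's height is 1117.29 × 1.4745 ≈ 1647.43.

1647 px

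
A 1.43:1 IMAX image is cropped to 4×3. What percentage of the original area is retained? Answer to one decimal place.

93.2%

Going from 1.43:1 IMAX to 4×3 means cutting width while keeping height.
Area ratio = (1.333)/(1.430) = 93.24% retained.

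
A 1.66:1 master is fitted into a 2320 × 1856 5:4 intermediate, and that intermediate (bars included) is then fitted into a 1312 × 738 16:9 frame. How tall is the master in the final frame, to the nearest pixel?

556 px

Inside the 2320×1856 canvas the master is width-limited at 2320.00 × 1397.59.
Second fit — the 5:4 canvas into 1312×738 spans the height: 922.50 × 738.00 (×0.3976 from 2320×1856).
Applying the same ×0.3976: 1397.59 → 555.72.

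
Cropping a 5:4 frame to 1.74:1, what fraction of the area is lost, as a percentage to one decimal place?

28.2%

The width stays; only height is cut (since 1.74:1 is wider than 5:4).
Area ratio = (1.250)/(1.740) = 71.84%; the remaining 28.16% is cropped out.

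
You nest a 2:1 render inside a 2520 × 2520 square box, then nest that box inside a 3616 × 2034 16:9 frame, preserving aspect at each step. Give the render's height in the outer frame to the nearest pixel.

1017 px

First fit — 2:1 into 2520×2520 spans the width: 2520.00 × 1260.00.
The square canvas is height-limited in 3616×2034, giving 2034.00 × 2034.00; scale factor 0.8071.
Applying the same ×0.8071: 1260.00 → 1017.00.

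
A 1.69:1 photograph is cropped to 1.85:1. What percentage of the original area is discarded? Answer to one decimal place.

1.85:1 is wider than 1.69:1, so the crop keeps the full width and trims the height.
Fraction kept = (1.690)/(1.850) ≈ 91.35%, so 8.65% is lost.

8.6%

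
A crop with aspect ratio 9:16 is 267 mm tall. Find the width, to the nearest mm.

150 mm

267 × 9/16 = 150.19.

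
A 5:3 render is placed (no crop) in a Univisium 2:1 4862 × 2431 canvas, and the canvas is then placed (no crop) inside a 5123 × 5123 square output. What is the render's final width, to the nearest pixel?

4269 px

5:3 in 4862×2431: fills the height, so the render is 4051.67 × 2431.00.
The Univisium 2:1 canvas is width-limited in 5123×5123, giving 5123.00 × 2561.50; scale factor 1.0537.
So the render's width is 4051.67 × 1.0537 ≈ 4269.17.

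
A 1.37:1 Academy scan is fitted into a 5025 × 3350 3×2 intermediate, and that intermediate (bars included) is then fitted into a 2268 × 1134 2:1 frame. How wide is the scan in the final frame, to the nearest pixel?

1554 px

First fit — 1.37:1 Academy into 5025×3350 spans the height: 4589.50 × 3350.00.
Second fit — the 3×2 canvas into 2268×1134 spans the height: 1701.00 × 1134.00 (×0.3385 from 5025×3350).
The scan scales with it: width 4589.50 × 0.3385 ≈ 1553.58.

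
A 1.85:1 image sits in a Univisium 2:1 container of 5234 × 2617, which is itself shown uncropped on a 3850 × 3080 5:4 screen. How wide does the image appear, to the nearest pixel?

Inside the 5234×2617 canvas the image is height-limited at 4841.45 × 2617.00.
Second fit — the Univisium 2:1 canvas into 3850×3080 spans the width: 3850.00 × 1925.00 (×0.7356 from 5234×2617).
So the image's width is 4841.45 × 0.7356 ≈ 3561.25.

3561 px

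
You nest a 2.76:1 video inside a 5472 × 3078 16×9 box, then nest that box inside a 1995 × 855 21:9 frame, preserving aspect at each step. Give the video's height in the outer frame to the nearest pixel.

Inside the 5472×3078 canvas the video is width-limited at 5472.00 × 1982.61.
Second fit — the 16×9 canvas into 1995×855 spans the height: 1520.00 × 855.00 (×0.2778 from 5472×3078).
The video scales with it: height 1982.61 × 0.2778 ≈ 550.72.

551 px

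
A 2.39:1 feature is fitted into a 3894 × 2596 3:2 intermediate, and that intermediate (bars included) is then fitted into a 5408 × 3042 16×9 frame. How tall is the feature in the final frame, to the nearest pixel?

1909 px

First fit — 2.39:1 into 3894×2596 spans the width: 3894.00 × 1629.29.
Second fit — the 3:2 canvas into 5408×3042 spans the height: 4563.00 × 3042.00 (×1.1718 from 3894×2596).
So the feature's height is 1629.29 × 1.1718 ≈ 1909.21.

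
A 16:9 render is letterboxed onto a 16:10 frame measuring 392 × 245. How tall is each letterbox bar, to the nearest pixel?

12 px

16:9 (1.778) > 16:10 (1.600), so the render fills the width.
Content height = 392 × 9/16 ≈ 220.50 px.
245 − 220.50 = 24.50 px of bars (12.25 each).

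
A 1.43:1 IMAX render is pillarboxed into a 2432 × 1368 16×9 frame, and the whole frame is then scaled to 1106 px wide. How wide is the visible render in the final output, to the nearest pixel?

Fitted into 2432×1368, the render spans the height; its width is 1368 × 1.430 ≈ 1956.24 px.
Scaling 2432 → 1106 is ×0.4548, so the width becomes 1956.24 × 0.4548 ≈ 889.64 px.

890 px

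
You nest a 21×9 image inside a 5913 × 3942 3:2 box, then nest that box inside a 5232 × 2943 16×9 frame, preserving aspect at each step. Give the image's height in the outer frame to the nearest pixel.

1892 px

Inside the 5913×3942 canvas the image is width-limited at 5913.00 × 2534.14.
The 3:2 canvas is height-limited in 5232×2943, giving 4414.50 × 2943.00; scale factor 0.7466.
The image scales with it: height 2534.14 × 0.7466 ≈ 1891.93.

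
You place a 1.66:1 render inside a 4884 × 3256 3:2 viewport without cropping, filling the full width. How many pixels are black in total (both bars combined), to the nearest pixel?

Content height = 4884 / 1.660 ≈ 2942.1687 px.
Black = 3256 − 2942.1687 = 313.8313 px.
Across the 4884-px span: 313.8313 × 4884 ≈ 1532752 px.

1532752 pixels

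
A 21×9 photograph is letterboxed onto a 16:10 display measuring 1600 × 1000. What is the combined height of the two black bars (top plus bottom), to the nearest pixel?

21×9 (2.333) > 16:10 (1.600), so the photograph fills the width.
That makes the image 685.71 px tall (1600 × 9/21).
1000 − 685.71 = 314.29 px of bars.

314 px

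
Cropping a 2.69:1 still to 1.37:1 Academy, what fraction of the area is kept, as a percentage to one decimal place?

Going from 2.69:1 to 1.37:1 Academy means cutting width while keeping height.
Area ratio = (1.370)/(2.690) = 50.93% retained.

50.9%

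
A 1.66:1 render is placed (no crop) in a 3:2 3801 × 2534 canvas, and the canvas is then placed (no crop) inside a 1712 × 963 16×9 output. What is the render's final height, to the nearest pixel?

870 px

1.66:1 in 3801×2534: fills the width, so the render is 3801.00 × 2289.76.
The 3:2 canvas is height-limited in 1712×963, giving 1444.50 × 963.00; scale factor 0.3800.
The render scales with it: height 2289.76 × 0.3800 ≈ 870.18.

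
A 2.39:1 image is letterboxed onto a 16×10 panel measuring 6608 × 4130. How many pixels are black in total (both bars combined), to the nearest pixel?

9020888 pixels

Since 2.390 > 1.600, the image is width-limited.
That makes the image 2764.8536 px tall (6608 / 2.390).
4130 − 2764.8536 = 1365.1464 px of bars.
Across the 6608-px span: 1365.1464 × 6608 ≈ 9020888 px.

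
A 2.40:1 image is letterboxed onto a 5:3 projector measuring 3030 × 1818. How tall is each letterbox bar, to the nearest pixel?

2.40:1 is wider than 5:3, so it spans the full width.
That makes the image 1262.50 px tall (3030 / 2.400).
Black = 1818 − 1262.50 = 555.50 px, or 277.75 per bar.

278 px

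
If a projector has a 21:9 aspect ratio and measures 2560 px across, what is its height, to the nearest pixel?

1097 px

Height = 2560 / 21 × 9 = 1097.14.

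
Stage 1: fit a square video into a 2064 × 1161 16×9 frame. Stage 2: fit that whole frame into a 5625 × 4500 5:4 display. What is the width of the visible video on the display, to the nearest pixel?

3164 px

First fit — square into 2064×1161 spans the height: 1161.00 × 1161.00.
The 16×9 canvas is width-limited in 5625×4500, giving 5625.00 × 3164.06; scale factor 2.7253.
Applying the same ×2.7253: 1161.00 → 3164.06.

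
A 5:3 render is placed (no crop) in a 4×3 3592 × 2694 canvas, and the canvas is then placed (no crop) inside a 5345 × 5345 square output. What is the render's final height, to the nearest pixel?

3207 px

5:3 in 3592×2694: fills the width, so the render is 3592.00 × 2155.20.
The 4×3 canvas is width-limited in 5345×5345, giving 5345.00 × 4008.75; scale factor 1.4880.
So the render's height is 2155.20 × 1.4880 ≈ 3207.00.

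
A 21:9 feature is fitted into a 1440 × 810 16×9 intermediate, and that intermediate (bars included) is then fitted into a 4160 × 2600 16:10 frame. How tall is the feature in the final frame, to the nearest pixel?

Inside the 1440×810 canvas the feature is width-limited at 1440.00 × 617.14.
Second fit — the 16×9 canvas into 4160×2600 spans the width: 4160.00 × 2340.00 (×2.8889 from 1440×810).
Applying the same ×2.8889: 617.14 → 1782.86.

1783 px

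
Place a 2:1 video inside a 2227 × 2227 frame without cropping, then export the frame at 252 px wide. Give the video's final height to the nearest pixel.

At 2227×2227 the video is width-limited, so height = 2227 × 1/2 ≈ 1113.50 px.
The frame scales by 252/2227 = 0.1132; 1113.50 × 0.1132 ≈ 126.00 px.

126 px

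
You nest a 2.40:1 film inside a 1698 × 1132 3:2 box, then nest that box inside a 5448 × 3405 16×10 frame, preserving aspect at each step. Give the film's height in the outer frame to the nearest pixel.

2128 px

Inside the 1698×1132 canvas the film is width-limited at 1698.00 × 707.50.
3:2 in 5448×3405: fills the height, so the intermediate becomes 5107.50 × 3405.00 — a scale of ×3.0080.
So the film's height is 707.50 × 3.0080 ≈ 2128.12.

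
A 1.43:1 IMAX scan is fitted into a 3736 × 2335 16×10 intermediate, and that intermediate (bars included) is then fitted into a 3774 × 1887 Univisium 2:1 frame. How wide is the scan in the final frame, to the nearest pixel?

2698 px

Inside the 3736×2335 canvas the scan is height-limited at 3339.05 × 2335.00.
The 16×10 canvas is height-limited in 3774×1887, giving 3019.20 × 1887.00; scale factor 0.8081.
The scan scales with it: width 3339.05 × 0.8081 ≈ 2698.41.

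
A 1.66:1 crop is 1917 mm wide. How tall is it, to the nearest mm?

Height = 1917 / 1.660 = 1154.82.

1155 mm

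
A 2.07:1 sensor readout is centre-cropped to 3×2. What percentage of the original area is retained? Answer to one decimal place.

Going from 2.07:1 to 3×2 means cutting width while keeping height.
(1.500)/(2.070) ≈ 0.725 of the area survives.

72.5%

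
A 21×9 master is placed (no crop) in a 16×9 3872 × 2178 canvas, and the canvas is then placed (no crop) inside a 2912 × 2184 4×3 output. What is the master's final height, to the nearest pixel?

Inside the 3872×2178 canvas the master is width-limited at 3872.00 × 1659.43.
Second fit — the 16×9 canvas into 2912×2184 spans the width: 2912.00 × 1638.00 (×0.7521 from 3872×2178).
The master scales with it: height 1659.43 × 0.7521 ≈ 1248.00.

1248 px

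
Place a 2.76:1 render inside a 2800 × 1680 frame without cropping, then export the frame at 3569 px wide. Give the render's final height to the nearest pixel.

At 2800×1680 the render is width-limited, so height = 2800 / 2.760 ≈ 1014.49 px.
Resizing to 3569 px wide multiplies everything by 1.2746: 1014.49 → 1293.12 px.

1293 px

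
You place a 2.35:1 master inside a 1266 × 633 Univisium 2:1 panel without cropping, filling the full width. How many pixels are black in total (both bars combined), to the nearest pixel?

119354 pixels

That makes the image 538.7234 px tall (1266 / 2.350).
Black = 633 − 538.7234 = 94.2766 px.
Bar area = 94.2766 × 1266 ≈ 119354 px.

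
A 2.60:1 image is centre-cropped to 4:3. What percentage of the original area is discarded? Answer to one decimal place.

48.7%

Going from 2.60:1 to 4:3 means cutting width while keeping height.
Fraction kept = (1.333)/(2.600) ≈ 51.28%, so 48.72% is lost.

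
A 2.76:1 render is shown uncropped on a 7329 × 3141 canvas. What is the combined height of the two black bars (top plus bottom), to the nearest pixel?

486 px

2.76:1 (2.760) > 21:9 (2.333), so the render fills the width.
The render is 7329 / 2.760 ≈ 2655.43 px tall.
Black = 3141 − 2655.43 = 485.57 px.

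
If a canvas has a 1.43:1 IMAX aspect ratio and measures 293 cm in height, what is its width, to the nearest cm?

At 1.43:1 IMAX, 293 × 1.430 ≈ 418.99.

419 cm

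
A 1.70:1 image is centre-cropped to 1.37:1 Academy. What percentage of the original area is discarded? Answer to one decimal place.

19.4%

1.37:1 Academy is narrower than 1.70:1, so the crop keeps the full height and trims the width.
Fraction kept = (1.370)/(1.700) ≈ 80.59%, so 19.41% is lost.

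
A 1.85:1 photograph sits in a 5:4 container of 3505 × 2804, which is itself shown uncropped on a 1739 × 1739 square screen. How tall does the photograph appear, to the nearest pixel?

940 px

Inside the 3505×2804 canvas the photograph is width-limited at 3505.00 × 1894.59.
5:4 in 1739×1739: fills the width, so the intermediate becomes 1739.00 × 1391.20 — a scale of ×0.4961.
So the photograph's height is 1894.59 × 0.4961 ≈ 940.00.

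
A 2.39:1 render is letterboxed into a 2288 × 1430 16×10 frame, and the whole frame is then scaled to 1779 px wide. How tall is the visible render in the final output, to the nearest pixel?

At 2288×1430 the render is width-limited, so height = 2288 / 2.390 ≈ 957.32 px.
Resizing to 1779 px wide multiplies everything by 0.7775: 957.32 → 744.35 px.

744 px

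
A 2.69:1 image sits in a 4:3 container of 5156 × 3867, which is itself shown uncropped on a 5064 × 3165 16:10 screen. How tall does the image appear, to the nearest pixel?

1569 px

First fit — 2.69:1 into 5156×3867 spans the width: 5156.00 × 1916.73.
Second fit — the 4:3 canvas into 5064×3165 spans the height: 4220.00 × 3165.00 (×0.8185 from 5156×3867).
Applying the same ×0.8185: 1916.73 → 1568.77.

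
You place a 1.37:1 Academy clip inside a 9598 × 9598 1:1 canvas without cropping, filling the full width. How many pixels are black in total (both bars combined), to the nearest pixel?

24879557 pixels

The clip is 9598 / 1.370 ≈ 7005.8394 px tall.
Leftover height: 9598 − 7005.8394 = 2592.1606 px.
Bar area = 2592.1606 × 9598 ≈ 24879557 px.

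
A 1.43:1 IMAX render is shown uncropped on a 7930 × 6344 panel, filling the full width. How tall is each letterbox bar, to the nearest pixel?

The render is 7930 / 1.430 ≈ 5545.45 px tall.
Black = 6344 − 5545.45 = 798.55 px, or 399.27 per bar.

399 px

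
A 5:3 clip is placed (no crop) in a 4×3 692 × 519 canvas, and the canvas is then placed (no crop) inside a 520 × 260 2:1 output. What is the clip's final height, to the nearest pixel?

208 px

First fit — 5:3 into 692×519 spans the width: 692.00 × 415.20.
The 4×3 canvas is height-limited in 520×260, giving 346.67 × 260.00; scale factor 0.5010.
So the clip's height is 415.20 × 0.5010 ≈ 208.00.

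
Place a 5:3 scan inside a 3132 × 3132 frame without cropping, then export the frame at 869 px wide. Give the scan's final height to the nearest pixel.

521 px

Fitted into 3132×3132, the scan spans the width; its height is 3132 × 3/5 ≈ 1879.20 px.
The frame scales by 869/3132 = 0.2775; 1879.20 × 0.2775 ≈ 521.40 px.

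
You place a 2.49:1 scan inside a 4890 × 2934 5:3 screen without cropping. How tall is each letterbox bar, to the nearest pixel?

Since 2.490 > 1.667, the scan is width-limited.
The scan is 4890 / 2.490 ≈ 1963.86 px tall.
Black = 2934 − 1963.86 = 970.14 px, or 485.07 per bar.

485 px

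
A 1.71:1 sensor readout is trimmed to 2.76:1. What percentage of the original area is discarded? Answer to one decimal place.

Going from 1.71:1 to 2.76:1 means cutting height while keeping width.
Area ratio = (1.710)/(2.760) = 61.96%; the remaining 38.04% is cropped out.

38.0%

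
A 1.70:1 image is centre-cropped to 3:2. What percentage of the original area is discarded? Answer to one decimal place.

11.8%

Going from 1.70:1 to 3:2 means cutting width while keeping height.
Fraction kept = (1.500)/(1.700) ≈ 88.24%, so 11.76% is lost.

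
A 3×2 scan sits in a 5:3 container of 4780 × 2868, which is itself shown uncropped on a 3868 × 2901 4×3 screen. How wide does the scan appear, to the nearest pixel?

3×2 in 4780×2868: fills the height, so the scan is 4302.00 × 2868.00.
Second fit — the 5:3 canvas into 3868×2901 spans the width: 3868.00 × 2320.80 (×0.8092 from 4780×2868).
Applying the same ×0.8092: 4302.00 → 3481.20.

3481 px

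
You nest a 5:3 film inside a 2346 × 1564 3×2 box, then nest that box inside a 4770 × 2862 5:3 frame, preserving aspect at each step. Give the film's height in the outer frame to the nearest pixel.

2576 px

5:3 in 2346×1564: fills the width, so the film is 2346.00 × 1407.60.
The 3×2 canvas is height-limited in 4770×2862, giving 4293.00 × 2862.00; scale factor 1.8299.
Applying the same ×1.8299: 1407.60 → 2575.80.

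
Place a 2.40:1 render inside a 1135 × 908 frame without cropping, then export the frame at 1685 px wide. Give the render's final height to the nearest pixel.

In the 1135×908 frame the render fills the width: height = 1135 / 2.400 ≈ 472.92 px.
Scaling 1135 → 1685 is ×1.4846, so the height becomes 472.92 × 1.4846 ≈ 702.08 px.

702 px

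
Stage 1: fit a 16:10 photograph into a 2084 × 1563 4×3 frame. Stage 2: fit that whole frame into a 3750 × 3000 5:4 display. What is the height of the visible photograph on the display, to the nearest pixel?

16:10 in 2084×1563: fills the width, so the photograph is 2084.00 × 1302.50.
Second fit — the 4×3 canvas into 3750×3000 spans the width: 3750.00 × 2812.50 (×1.7994 from 2084×1563).
The photograph scales with it: height 1302.50 × 1.7994 ≈ 2343.75.

2344 px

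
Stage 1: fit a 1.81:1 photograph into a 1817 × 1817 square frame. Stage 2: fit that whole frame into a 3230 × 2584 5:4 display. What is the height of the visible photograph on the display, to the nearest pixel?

1428 px

1.81:1 in 1817×1817: fills the width, so the photograph is 1817.00 × 1003.87.
Second fit — the square canvas into 3230×2584 spans the height: 2584.00 × 2584.00 (×1.4221 from 1817×1817).
The photograph scales with it: height 1003.87 × 1.4221 ≈ 1427.62.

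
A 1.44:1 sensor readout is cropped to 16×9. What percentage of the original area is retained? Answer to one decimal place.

81.0%

The width stays; only height is cut (since 16×9 is wider than 1.44:1).
Fraction kept = (1.440)/(1.778) ≈ 81.00%.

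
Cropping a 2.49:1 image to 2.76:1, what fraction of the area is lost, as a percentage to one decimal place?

2.76:1 is wider than 2.49:1, so the crop keeps the full width and trims the height.
(2.490)/(2.760) ≈ 0.902 of the area survives, leaving 9.78% discarded.

9.8%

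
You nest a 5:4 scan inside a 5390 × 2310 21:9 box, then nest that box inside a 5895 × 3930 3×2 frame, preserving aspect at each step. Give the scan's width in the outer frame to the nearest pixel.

5:4 in 5390×2310: fills the height, so the scan is 2887.50 × 2310.00.
21:9 in 5895×3930: fills the width, so the intermediate becomes 5895.00 × 2526.43 — a scale of ×1.0937.
Applying the same ×1.0937: 2887.50 → 3158.04.

3158 px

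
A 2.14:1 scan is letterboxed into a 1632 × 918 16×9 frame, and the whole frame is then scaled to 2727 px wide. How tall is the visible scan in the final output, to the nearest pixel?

In the 1632×918 frame the scan fills the width: height = 1632 / 2.140 ≈ 762.62 px.
Resizing to 2727 px wide multiplies everything by 1.6710: 762.62 → 1274.30 px.

1274 px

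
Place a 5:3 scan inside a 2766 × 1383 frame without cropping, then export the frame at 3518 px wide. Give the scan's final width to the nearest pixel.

At 2766×1383 the scan is height-limited, so width = 1383 × 5/3 ≈ 2305.00 px.
Resizing to 3518 px wide multiplies everything by 1.2719: 2305.00 → 2931.67 px.

2932 px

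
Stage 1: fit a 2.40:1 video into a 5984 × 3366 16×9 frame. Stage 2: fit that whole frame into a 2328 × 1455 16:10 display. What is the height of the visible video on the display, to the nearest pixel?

Inside the 5984×3366 canvas the video is width-limited at 5984.00 × 2493.33.
Second fit — the 16×9 canvas into 2328×1455 spans the width: 2328.00 × 1309.50 (×0.3890 from 5984×3366).
So the video's height is 2493.33 × 0.3890 ≈ 970.00.

970 px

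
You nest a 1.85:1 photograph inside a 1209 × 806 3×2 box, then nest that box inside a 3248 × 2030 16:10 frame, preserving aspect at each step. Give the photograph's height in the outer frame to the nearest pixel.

First fit — 1.85:1 into 1209×806 spans the width: 1209.00 × 653.51.
Second fit — the 3×2 canvas into 3248×2030 spans the height: 3045.00 × 2030.00 (×2.5186 from 1209×806).
The photograph scales with it: height 653.51 × 2.5186 ≈ 1645.95.

1646 px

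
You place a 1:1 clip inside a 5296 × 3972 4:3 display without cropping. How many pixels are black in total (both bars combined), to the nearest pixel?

5258928 pixels

1:1 is narrower than 4:3, so it spans the full height.
Content width = 3972 × 1/1 ≈ 3972.0000 px.
Black = 5296 − 3972.0000 = 1324.0000 px.
That's 1324.0000 × 3972 ≈ 5258928 black pixels.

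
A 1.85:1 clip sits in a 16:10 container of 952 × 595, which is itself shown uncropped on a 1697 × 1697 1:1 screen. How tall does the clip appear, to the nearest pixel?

917 px

Inside the 952×595 canvas the clip is width-limited at 952.00 × 514.59.
The 16:10 canvas is width-limited in 1697×1697, giving 1697.00 × 1060.62; scale factor 1.7826.
So the clip's height is 514.59 × 1.7826 ≈ 917.30.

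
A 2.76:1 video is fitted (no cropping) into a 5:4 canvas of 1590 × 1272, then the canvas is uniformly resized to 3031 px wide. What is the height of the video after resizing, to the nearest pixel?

Fitted into 1590×1272, the video spans the width; its height is 1590 / 2.760 ≈ 576.09 px.
Scaling 1590 → 3031 is ×1.9063, so the height becomes 576.09 × 1.9063 ≈ 1098.19 px.

1098 px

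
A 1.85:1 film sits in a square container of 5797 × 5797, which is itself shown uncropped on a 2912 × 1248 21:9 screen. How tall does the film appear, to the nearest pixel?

1.85:1 in 5797×5797: fills the width, so the film is 5797.00 × 3133.51.
square in 2912×1248: fills the height, so the intermediate becomes 1248.00 × 1248.00 — a scale of ×0.2153.
Applying the same ×0.2153: 3133.51 → 674.59.

675 px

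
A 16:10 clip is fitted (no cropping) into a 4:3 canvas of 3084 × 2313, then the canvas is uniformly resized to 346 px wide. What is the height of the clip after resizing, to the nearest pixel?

216 px

Fitted into 3084×2313, the clip spans the width; its height is 3084 × 10/16 ≈ 1927.50 px.
The frame scales by 346/3084 = 0.1122; 1927.50 × 0.1122 ≈ 216.25 px.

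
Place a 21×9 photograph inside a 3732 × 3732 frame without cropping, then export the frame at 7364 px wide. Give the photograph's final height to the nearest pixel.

At 3732×3732 the photograph is width-limited, so height = 3732 × 9/21 ≈ 1599.43 px.
Scaling 3732 → 7364 is ×1.9732, so the height becomes 1599.43 × 1.9732 ≈ 3156.00 px.

3156 px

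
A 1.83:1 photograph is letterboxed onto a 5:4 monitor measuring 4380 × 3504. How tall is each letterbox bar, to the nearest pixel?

555 px

1.83:1 (1.830) > 5:4 (1.250), so the photograph fills the width.
That makes the image 2393.44 px tall (4380 / 1.830).
Black = 3504 − 2393.44 = 1110.56 px, or 555.28 per bar.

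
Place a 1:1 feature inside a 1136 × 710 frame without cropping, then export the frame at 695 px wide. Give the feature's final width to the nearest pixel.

In the 1136×710 frame the feature fills the height: width = 710 × 1/1 ≈ 710.00 px.
Resizing to 695 px wide multiplies everything by 0.6118: 710.00 → 434.38 px.

434 px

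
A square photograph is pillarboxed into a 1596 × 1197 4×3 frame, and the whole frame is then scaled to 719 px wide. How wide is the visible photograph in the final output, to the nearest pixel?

539 px

In the 1596×1197 frame the photograph fills the height: width = 1197 × 1/1 ≈ 1197.00 px.
The frame scales by 719/1596 = 0.4505; 1197.00 × 0.4505 ≈ 539.25 px.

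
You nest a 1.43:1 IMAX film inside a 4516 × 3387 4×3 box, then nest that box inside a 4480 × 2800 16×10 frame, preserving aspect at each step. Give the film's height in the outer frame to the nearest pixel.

2611 px

First fit — 1.43:1 IMAX into 4516×3387 spans the width: 4516.00 × 3158.04.
Second fit — the 4×3 canvas into 4480×2800 spans the height: 3733.33 × 2800.00 (×0.8267 from 4516×3387).
So the film's height is 3158.04 × 0.8267 ≈ 2610.72.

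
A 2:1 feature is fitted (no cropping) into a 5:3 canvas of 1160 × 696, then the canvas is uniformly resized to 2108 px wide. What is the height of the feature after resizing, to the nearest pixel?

Fitted into 1160×696, the feature spans the width; its height is 1160 × 1/2 ≈ 580.00 px.
Scaling 1160 → 2108 is ×1.8172, so the height becomes 580.00 × 1.8172 ≈ 1054.00 px.

1054 px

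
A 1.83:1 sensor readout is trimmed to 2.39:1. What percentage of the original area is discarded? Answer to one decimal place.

23.4%

2.39:1 is wider than 1.83:1, so the crop keeps the full width and trims the height.
Area ratio = (1.830)/(2.390) = 76.57%; the remaining 23.43% is cropped out.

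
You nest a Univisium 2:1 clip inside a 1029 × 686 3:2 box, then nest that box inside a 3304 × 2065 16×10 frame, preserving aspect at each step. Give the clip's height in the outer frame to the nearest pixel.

First fit — Univisium 2:1 into 1029×686 spans the width: 1029.00 × 514.50.
The 3:2 canvas is height-limited in 3304×2065, giving 3097.50 × 2065.00; scale factor 3.0102.
The clip scales with it: height 514.50 × 3.0102 ≈ 1548.75.

1549 px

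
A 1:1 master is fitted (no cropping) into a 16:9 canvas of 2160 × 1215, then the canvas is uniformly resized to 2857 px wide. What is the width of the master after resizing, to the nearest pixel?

At 2160×1215 the master is height-limited, so width = 1215 × 1/1 ≈ 1215.00 px.
Resizing to 2857 px wide multiplies everything by 1.3227: 1215.00 → 1607.06 px.

1607 px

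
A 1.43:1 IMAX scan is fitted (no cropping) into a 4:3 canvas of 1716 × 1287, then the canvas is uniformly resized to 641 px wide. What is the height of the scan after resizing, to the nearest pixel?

448 px

At 1716×1287 the scan is width-limited, so height = 1716 / 1.430 ≈ 1200.00 px.
Resizing to 641 px wide multiplies everything by 0.3735: 1200.00 → 448.25 px.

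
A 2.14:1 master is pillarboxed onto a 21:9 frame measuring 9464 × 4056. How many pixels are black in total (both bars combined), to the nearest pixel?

Since 2.140 < 2.333, the master is height-limited.
Content width = 4056 × 2.140 ≈ 8679.8400 px.
Leftover width: 9464 − 8679.8400 = 784.1600 px.
Bar area = 784.1600 × 4056 ≈ 3180553 px.

3180553 pixels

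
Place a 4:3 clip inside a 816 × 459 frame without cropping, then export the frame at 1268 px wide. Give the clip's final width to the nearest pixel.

951 px

In the 816×459 frame the clip fills the height: width = 459 × 4/3 ≈ 612.00 px.
Resizing to 1268 px wide multiplies everything by 1.5539: 612.00 → 951.00 px.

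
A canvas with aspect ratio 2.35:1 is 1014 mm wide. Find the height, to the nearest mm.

431 mm

At 2.35:1, 1014 / 2.350 ≈ 431.49.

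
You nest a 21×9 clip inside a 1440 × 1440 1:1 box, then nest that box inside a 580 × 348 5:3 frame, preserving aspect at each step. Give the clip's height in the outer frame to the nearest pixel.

149 px

First fit — 21×9 into 1440×1440 spans the width: 1440.00 × 617.14.
The 1:1 canvas is height-limited in 580×348, giving 348.00 × 348.00; scale factor 0.2417.
Applying the same ×0.2417: 617.14 → 149.14.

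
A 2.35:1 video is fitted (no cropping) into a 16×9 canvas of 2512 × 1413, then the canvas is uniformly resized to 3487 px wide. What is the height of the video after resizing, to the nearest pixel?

At 2512×1413 the video is width-limited, so height = 2512 / 2.350 ≈ 1068.94 px.
Scaling 2512 → 3487 is ×1.3881, so the height becomes 1068.94 × 1.3881 ≈ 1483.83 px.

1484 px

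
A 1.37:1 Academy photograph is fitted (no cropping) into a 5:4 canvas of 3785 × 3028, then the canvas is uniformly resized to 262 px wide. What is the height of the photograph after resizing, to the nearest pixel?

191 px

In the 3785×3028 frame the photograph fills the width: height = 3785 / 1.370 ≈ 2762.77 px.
The frame scales by 262/3785 = 0.0692; 2762.77 × 0.0692 ≈ 191.24 px.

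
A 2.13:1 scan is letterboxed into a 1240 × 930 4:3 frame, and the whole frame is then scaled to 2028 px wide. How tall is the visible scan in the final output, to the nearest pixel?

952 px

In the 1240×930 frame the scan fills the width: height = 1240 / 2.130 ≈ 582.16 px.
Scaling 1240 → 2028 is ×1.6355, so the height becomes 582.16 × 1.6355 ≈ 952.11 px.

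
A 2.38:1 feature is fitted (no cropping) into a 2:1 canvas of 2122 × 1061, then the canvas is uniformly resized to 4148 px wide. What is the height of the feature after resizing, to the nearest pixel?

At 2122×1061 the feature is width-limited, so height = 2122 / 2.380 ≈ 891.60 px.
Resizing to 4148 px wide multiplies everything by 1.9548: 891.60 → 1742.86 px.

1743 px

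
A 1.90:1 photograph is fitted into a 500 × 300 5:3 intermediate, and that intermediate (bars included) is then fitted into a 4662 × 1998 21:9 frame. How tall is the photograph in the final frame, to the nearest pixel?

Inside the 500×300 canvas the photograph is width-limited at 500.00 × 263.16.
5:3 in 4662×1998: fills the height, so the intermediate becomes 3330.00 × 1998.00 — a scale of ×6.6600.
The photograph scales with it: height 263.16 × 6.6600 ≈ 1752.63.

1753 px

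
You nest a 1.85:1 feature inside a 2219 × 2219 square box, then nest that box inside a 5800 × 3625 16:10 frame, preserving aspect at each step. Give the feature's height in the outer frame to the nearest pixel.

1959 px

Inside the 2219×2219 canvas the feature is width-limited at 2219.00 × 1199.46.
square in 5800×3625: fills the height, so the intermediate becomes 3625.00 × 3625.00 — a scale of ×1.6336.
Applying the same ×1.6336: 1199.46 → 1959.46.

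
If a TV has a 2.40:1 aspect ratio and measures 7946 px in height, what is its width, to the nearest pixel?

19070 px

At 2.40:1, 7946 × 2.400 ≈ 19070.40.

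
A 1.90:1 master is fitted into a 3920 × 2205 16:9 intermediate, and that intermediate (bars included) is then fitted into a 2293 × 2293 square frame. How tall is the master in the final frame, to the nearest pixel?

1207 px

1.90:1 in 3920×2205: fills the width, so the master is 3920.00 × 2063.16.
16:9 in 2293×2293: fills the width, so the intermediate becomes 2293.00 × 1289.81 — a scale of ×0.5849.
So the master's height is 2063.16 × 0.5849 ≈ 1206.84.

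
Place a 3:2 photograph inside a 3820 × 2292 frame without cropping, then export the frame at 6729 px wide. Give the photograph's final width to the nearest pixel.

6056 px

In the 3820×2292 frame the photograph fills the height: width = 2292 × 3/2 ≈ 3438.00 px.
Resizing to 6729 px wide multiplies everything by 1.7615: 3438.00 → 6056.10 px.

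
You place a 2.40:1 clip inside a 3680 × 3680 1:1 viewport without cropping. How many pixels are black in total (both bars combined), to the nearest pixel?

2.40:1 is wider than 1:1, so it spans the full width.
Content height = 3680 / 2.400 ≈ 1533.3333 px.
3680 − 1533.3333 = 2146.6667 px of bars.
That's 2146.6667 × 3680 ≈ 7899733 black pixels.

7899733 pixels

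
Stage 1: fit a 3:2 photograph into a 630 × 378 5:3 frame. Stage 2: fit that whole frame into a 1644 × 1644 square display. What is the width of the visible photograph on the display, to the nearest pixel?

Inside the 630×378 canvas the photograph is height-limited at 567.00 × 378.00.
The 5:3 canvas is width-limited in 1644×1644, giving 1644.00 × 986.40; scale factor 2.6095.
So the photograph's width is 567.00 × 2.6095 ≈ 1479.60.

1480 px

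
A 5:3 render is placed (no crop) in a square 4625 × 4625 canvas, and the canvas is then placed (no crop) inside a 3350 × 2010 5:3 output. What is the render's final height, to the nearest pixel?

First fit — 5:3 into 4625×4625 spans the width: 4625.00 × 2775.00.
The square canvas is height-limited in 3350×2010, giving 2010.00 × 2010.00; scale factor 0.4346.
The render scales with it: height 2775.00 × 0.4346 ≈ 1206.00.

1206 px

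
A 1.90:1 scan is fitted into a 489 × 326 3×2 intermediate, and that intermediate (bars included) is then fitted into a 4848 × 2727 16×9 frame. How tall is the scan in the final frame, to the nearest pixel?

Inside the 489×326 canvas the scan is width-limited at 489.00 × 257.37.
Second fit — the 3×2 canvas into 4848×2727 spans the height: 4090.50 × 2727.00 (×8.3650 from 489×326).
So the scan's height is 257.37 × 8.3650 ≈ 2152.89.

2153 px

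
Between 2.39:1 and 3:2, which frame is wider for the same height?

2.39 and 3:2 = 1.5; 2.39 > 1.5.

2.39:1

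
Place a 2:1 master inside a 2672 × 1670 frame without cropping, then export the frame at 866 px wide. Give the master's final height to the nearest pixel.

433 px

At 2672×1670 the master is width-limited, so height = 2672 × 1/2 ≈ 1336.00 px.
The frame scales by 866/2672 = 0.3241; 1336.00 × 0.3241 ≈ 433.00 px.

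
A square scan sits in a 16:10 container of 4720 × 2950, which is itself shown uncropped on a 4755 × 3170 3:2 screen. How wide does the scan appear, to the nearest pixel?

square in 4720×2950: fills the height, so the scan is 2950.00 × 2950.00.
16:10 in 4755×3170: fills the width, so the intermediate becomes 4755.00 × 2971.88 — a scale of ×1.0074.
The scan scales with it: width 2950.00 × 1.0074 ≈ 2971.88.

2972 px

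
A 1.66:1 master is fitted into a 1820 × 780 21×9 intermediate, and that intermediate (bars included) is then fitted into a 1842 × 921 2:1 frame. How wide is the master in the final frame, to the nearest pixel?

1310 px

1.66:1 in 1820×780: fills the height, so the master is 1294.80 × 780.00.
21×9 in 1842×921: fills the width, so the intermediate becomes 1842.00 × 789.43 — a scale of ×1.0121.
The master scales with it: width 1294.80 × 1.0121 ≈ 1310.45.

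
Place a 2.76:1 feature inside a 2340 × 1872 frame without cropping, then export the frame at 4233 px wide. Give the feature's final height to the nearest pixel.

1534 px

At 2340×1872 the feature is width-limited, so height = 2340 / 2.760 ≈ 847.83 px.
The frame scales by 4233/2340 = 1.8090; 847.83 × 1.8090 ≈ 1533.70 px.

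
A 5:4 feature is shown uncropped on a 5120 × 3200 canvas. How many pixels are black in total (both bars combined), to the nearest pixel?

5:4 (1.250) < 16:10 (1.600), so the feature fills the height.
The feature is 3200 × 5/4 ≈ 4000.0000 px wide.
Leftover width: 5120 − 4000.0000 = 1120.0000 px.
Across the 3200-px span: 1120.0000 × 3200 ≈ 3584000 px.

3584000 pixels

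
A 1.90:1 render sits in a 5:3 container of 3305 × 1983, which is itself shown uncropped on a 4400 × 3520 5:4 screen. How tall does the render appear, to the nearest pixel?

2316 px

1.90:1 in 3305×1983: fills the width, so the render is 3305.00 × 1739.47.
5:3 in 4400×3520: fills the width, so the intermediate becomes 4400.00 × 2640.00 — a scale of ×1.3313.
The render scales with it: height 1739.47 × 1.3313 ≈ 2315.79.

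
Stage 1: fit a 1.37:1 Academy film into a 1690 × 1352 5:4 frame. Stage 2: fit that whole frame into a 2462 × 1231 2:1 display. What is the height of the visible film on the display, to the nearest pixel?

1123 px

Inside the 1690×1352 canvas the film is width-limited at 1690.00 × 1233.58.
5:4 in 2462×1231: fills the height, so the intermediate becomes 1538.75 × 1231.00 — a scale of ×0.9105.
The film scales with it: height 1233.58 × 0.9105 ≈ 1123.18.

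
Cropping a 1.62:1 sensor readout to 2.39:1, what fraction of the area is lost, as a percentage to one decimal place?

The width stays; only height is cut (since 2.39:1 is wider than 1.62:1).
Area ratio = (1.620)/(2.390) = 67.78%; the remaining 32.22% is cropped out.

32.2%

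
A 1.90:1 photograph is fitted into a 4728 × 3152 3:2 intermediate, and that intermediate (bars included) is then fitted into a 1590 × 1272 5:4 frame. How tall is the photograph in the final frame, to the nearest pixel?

837 px

First fit — 1.90:1 into 4728×3152 spans the width: 4728.00 × 2488.42.
The 3:2 canvas is width-limited in 1590×1272, giving 1590.00 × 1060.00; scale factor 0.3363.
So the photograph's height is 2488.42 × 0.3363 ≈ 836.84.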